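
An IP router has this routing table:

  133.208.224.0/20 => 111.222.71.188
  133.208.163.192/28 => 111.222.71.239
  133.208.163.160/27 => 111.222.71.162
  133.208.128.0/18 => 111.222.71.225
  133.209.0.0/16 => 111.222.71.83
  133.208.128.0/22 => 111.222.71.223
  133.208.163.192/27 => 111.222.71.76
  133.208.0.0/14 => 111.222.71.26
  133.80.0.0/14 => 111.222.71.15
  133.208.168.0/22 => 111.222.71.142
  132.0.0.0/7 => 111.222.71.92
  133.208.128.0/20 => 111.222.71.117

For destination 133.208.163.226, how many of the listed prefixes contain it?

Prefixes containing 133.208.163.226:
  132.0.0.0/7 (132.0.0.0 - 133.255.255.255)
  133.208.0.0/14 (133.208.0.0 - 133.211.255.255)
  133.208.128.0/18 (133.208.128.0 - 133.208.191.255)
Total matching entries: 3.

3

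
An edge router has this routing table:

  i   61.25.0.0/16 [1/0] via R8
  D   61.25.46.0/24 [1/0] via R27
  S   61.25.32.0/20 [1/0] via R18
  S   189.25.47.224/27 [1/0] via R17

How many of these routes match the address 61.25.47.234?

Prefixes containing 61.25.47.234:
  61.25.0.0/16 (61.25.0.0 - 61.25.255.255)
  61.25.32.0/20 (61.25.32.0 - 61.25.47.255)
Total matching entries: 2.

2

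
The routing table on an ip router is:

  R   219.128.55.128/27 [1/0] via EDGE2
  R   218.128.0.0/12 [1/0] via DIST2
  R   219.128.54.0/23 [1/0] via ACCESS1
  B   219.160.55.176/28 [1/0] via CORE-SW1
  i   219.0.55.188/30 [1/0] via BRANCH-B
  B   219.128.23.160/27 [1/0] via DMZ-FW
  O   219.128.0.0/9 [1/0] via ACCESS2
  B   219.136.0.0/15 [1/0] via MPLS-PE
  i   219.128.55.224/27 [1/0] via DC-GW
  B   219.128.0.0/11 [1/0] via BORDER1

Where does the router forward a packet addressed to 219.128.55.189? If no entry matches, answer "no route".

ACCESS1

Routes whose prefix contains 219.128.55.189:
  219.128.0.0/9 (219.128.0.0 - 219.255.255.255) -> ACCESS2
  219.128.0.0/11 (219.128.0.0 - 219.159.255.255) -> BORDER1
  219.128.54.0/23 (219.128.54.0 - 219.128.55.255) -> ACCESS1
More-specific entries that do NOT match:
  219.0.55.188/30 (219.0.55.188 - 219.0.55.191) does not contain 219.128.55.189
  219.160.55.176/28 (219.160.55.176 - 219.160.55.191) does not contain 219.128.55.189
  219.128.55.128/27 (219.128.55.128 - 219.128.55.159) does not contain 219.128.55.189
  219.128.23.160/27 (219.128.23.160 - 219.128.23.191) does not contain 219.128.55.189
  219.128.55.224/27 (219.128.55.224 - 219.128.55.255) does not contain 219.128.55.189
Longest matching prefix is /23 -> next hop ACCESS1.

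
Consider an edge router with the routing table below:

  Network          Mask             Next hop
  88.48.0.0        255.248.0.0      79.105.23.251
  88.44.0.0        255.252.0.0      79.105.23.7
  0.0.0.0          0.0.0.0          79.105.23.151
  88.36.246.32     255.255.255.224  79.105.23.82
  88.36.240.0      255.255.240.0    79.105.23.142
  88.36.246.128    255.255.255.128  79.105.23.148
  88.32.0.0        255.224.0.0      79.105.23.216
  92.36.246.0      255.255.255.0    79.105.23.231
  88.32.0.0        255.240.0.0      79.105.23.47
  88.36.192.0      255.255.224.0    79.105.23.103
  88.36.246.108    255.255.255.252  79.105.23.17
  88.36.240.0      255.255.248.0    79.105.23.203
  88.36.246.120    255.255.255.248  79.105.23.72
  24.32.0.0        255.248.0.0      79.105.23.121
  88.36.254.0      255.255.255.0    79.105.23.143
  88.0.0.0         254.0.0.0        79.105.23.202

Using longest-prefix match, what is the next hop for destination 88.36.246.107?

79.105.23.203

Routes whose prefix contains 88.36.246.107:
  0.0.0.0/0 (default, matches everything) -> 79.105.23.151
  88.0.0.0/7 (88.0.0.0 - 89.255.255.255) -> 79.105.23.202
  88.32.0.0/11 (88.32.0.0 - 88.63.255.255) -> 79.105.23.216
  88.32.0.0/12 (88.32.0.0 - 88.47.255.255) -> 79.105.23.47
  88.36.240.0/20 (88.36.240.0 - 88.36.255.255) -> 79.105.23.142
  88.36.240.0/21 (88.36.240.0 - 88.36.247.255) -> 79.105.23.203
More-specific entries that do NOT match:
  88.36.246.108/30 (88.36.246.108 - 88.36.246.111) does not contain 88.36.246.107
  88.36.246.120/29 (88.36.246.120 - 88.36.246.127) does not contain 88.36.246.107
  88.36.246.32/27 (88.36.246.32 - 88.36.246.63) does not contain 88.36.246.107
  88.36.246.128/25 (88.36.246.128 - 88.36.246.255) does not contain 88.36.246.107
  92.36.246.0/24 (92.36.246.0 - 92.36.246.255) does not contain 88.36.246.107
  88.36.254.0/24 (88.36.254.0 - 88.36.254.255) does not contain 88.36.246.107
Longest matching prefix is /21 -> next hop 79.105.23.203.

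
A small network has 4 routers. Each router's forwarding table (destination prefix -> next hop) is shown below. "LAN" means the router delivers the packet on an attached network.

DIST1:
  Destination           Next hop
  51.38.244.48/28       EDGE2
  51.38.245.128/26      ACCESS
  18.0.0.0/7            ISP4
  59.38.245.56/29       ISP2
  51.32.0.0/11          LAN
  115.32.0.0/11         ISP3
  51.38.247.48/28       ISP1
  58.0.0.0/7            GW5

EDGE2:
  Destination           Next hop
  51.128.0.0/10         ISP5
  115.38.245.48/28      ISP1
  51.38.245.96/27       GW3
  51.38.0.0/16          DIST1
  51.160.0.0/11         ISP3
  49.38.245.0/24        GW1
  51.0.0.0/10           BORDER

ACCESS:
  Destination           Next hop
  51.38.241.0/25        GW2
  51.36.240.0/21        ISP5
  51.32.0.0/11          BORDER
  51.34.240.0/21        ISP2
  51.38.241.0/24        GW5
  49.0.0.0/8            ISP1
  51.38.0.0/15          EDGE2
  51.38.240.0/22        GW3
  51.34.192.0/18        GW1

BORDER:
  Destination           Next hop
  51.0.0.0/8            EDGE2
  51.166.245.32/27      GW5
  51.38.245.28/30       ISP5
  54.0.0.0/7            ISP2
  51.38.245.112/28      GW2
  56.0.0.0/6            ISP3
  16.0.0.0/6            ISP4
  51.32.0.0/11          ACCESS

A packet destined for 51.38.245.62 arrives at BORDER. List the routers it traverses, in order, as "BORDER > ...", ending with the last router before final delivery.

BORDER > ACCESS > EDGE2 > DIST1

At BORDER: longest match for 51.38.245.62 is 51.32.0.0/11 -> ACCESS
At ACCESS: longest match for 51.38.245.62 is 51.38.0.0/15 -> EDGE2
At EDGE2: longest match for 51.38.245.62 is 51.38.0.0/16 -> DIST1
At DIST1: longest match for 51.38.245.62 is 51.32.0.0/11 -> LAN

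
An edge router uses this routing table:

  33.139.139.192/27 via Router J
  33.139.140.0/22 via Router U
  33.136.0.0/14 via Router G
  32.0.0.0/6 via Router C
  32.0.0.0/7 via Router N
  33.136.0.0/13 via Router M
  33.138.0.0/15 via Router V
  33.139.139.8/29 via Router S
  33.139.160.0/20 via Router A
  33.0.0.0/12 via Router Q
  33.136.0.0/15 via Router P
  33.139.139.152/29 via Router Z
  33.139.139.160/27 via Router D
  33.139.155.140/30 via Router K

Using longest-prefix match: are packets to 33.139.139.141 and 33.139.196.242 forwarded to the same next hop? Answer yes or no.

33.139.139.141: longest match 33.138.0.0/15 -> Router V
33.139.196.242: longest match 33.138.0.0/15 -> Router V

yes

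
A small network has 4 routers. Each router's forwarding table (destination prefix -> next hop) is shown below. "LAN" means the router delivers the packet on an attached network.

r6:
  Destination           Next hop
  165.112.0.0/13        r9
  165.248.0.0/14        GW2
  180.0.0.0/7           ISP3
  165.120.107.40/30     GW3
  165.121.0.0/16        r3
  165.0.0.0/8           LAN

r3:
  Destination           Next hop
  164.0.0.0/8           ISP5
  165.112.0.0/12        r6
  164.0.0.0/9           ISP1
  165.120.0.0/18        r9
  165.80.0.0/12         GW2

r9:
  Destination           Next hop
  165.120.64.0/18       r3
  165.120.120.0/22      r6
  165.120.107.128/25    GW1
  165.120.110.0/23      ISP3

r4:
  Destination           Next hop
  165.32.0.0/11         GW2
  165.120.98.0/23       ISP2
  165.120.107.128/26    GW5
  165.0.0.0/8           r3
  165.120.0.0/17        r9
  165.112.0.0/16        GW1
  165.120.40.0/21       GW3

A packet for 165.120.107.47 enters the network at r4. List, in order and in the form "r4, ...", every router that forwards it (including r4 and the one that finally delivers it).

r4, r9, r3, r6

At r4: longest match for 165.120.107.47 is 165.120.0.0/17 -> r9
At r9: longest match for 165.120.107.47 is 165.120.64.0/18 -> r3
At r3: longest match for 165.120.107.47 is 165.112.0.0/12 -> r6
At r6: longest match for 165.120.107.47 is 165.0.0.0/8 -> LAN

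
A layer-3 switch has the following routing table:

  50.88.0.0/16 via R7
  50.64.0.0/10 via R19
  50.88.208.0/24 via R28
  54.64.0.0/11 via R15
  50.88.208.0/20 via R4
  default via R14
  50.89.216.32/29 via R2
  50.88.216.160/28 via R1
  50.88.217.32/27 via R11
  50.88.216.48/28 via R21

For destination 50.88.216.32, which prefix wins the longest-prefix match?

50.88.208.0/20

Entries matching 50.88.216.32:
  0.0.0.0/0 (default, matches everything)
  50.64.0.0/10 (50.64.0.0 - 50.127.255.255)
  50.88.0.0/16 (50.88.0.0 - 50.88.255.255)
  50.88.208.0/20 (50.88.208.0 - 50.88.223.255)
Most specific is 50.88.208.0/20.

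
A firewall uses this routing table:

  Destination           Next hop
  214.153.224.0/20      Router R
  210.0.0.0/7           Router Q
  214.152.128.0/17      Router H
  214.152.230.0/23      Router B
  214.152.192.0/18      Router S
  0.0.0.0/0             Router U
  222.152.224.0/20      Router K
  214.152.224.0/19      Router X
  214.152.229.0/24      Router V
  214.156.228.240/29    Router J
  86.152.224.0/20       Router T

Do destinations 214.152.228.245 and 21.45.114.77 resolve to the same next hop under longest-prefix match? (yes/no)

no

214.152.228.245: longest match 214.152.224.0/19 -> Router X
21.45.114.77: longest match 0.0.0.0/0 -> Router U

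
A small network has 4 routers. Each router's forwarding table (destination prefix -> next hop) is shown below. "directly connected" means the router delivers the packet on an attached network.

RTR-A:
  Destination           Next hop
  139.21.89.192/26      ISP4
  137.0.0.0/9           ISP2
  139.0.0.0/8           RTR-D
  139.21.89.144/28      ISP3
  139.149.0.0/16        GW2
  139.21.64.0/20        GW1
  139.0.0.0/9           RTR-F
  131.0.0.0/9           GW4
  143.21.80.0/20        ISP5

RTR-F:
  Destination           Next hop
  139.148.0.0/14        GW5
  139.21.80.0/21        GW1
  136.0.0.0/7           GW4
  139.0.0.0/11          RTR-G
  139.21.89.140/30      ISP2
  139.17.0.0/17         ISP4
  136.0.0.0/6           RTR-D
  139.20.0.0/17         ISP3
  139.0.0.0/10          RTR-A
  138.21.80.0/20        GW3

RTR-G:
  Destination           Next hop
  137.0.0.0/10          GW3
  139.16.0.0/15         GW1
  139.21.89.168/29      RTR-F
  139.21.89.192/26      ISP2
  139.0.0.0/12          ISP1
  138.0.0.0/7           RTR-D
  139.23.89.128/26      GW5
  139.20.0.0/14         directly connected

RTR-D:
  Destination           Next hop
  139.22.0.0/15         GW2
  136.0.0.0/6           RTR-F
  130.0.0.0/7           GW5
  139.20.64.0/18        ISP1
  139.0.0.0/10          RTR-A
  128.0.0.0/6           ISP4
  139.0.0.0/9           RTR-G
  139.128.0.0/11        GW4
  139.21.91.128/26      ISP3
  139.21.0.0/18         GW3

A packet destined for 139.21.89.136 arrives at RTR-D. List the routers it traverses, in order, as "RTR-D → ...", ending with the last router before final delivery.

At RTR-D: longest match for 139.21.89.136 is 139.0.0.0/10 -> RTR-A
At RTR-A: longest match for 139.21.89.136 is 139.0.0.0/9 -> RTR-F
At RTR-F: longest match for 139.21.89.136 is 139.0.0.0/11 -> RTR-G
At RTR-G: longest match for 139.21.89.136 is 139.20.0.0/14 -> directly connected

RTR-D → RTR-A → RTR-F → RTR-G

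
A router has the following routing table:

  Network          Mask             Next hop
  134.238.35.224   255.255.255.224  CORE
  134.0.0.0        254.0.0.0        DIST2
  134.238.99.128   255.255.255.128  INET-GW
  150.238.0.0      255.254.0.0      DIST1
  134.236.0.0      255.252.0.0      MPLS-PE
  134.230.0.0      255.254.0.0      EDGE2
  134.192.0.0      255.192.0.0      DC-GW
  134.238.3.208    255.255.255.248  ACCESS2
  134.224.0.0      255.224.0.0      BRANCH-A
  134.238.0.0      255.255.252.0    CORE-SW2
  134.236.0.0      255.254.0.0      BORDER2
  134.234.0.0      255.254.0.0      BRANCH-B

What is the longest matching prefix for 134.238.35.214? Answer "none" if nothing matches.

134.236.0.0/14

Entries matching 134.238.35.214:
  134.0.0.0/7 (134.0.0.0 - 135.255.255.255)
  134.192.0.0/10 (134.192.0.0 - 134.255.255.255)
  134.224.0.0/11 (134.224.0.0 - 134.255.255.255)
  134.236.0.0/14 (134.236.0.0 - 134.239.255.255)
Most specific is 134.236.0.0/14.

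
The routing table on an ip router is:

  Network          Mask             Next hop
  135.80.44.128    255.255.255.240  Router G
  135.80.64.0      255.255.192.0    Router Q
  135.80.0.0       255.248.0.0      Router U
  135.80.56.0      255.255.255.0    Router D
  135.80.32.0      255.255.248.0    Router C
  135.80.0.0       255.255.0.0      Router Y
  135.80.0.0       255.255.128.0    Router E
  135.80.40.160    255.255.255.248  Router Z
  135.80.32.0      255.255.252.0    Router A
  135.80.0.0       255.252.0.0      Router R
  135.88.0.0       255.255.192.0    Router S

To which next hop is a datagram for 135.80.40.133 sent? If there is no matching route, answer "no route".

Router E

Routes whose prefix contains 135.80.40.133:
  135.80.0.0/13 (135.80.0.0 - 135.87.255.255) -> Router U
  135.80.0.0/14 (135.80.0.0 - 135.83.255.255) -> Router R
  135.80.0.0/16 (135.80.0.0 - 135.80.255.255) -> Router Y
  135.80.0.0/17 (135.80.0.0 - 135.80.127.255) -> Router E
More-specific entries that do NOT match:
  135.80.40.160/29 (135.80.40.160 - 135.80.40.167) does not contain 135.80.40.133
  135.80.44.128/28 (135.80.44.128 - 135.80.44.143) does not contain 135.80.40.133
  135.80.56.0/24 (135.80.56.0 - 135.80.56.255) does not contain 135.80.40.133
  135.80.32.0/22 (135.80.32.0 - 135.80.35.255) does not contain 135.80.40.133
  135.80.32.0/21 (135.80.32.0 - 135.80.39.255) does not contain 135.80.40.133
  135.80.64.0/18 (135.80.64.0 - 135.80.127.255) does not contain 135.80.40.133
  135.88.0.0/18 (135.88.0.0 - 135.88.63.255) does not contain 135.80.40.133
Longest matching prefix is /17 -> next hop Router E.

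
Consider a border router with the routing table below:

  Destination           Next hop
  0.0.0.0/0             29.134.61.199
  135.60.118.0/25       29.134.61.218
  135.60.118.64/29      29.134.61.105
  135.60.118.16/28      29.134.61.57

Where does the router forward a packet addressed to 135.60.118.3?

Routes whose prefix contains 135.60.118.3:
  0.0.0.0/0 (default, matches everything) -> 29.134.61.199
  135.60.118.0/25 (135.60.118.0 - 135.60.118.127) -> 29.134.61.218
More-specific entries that do NOT match:
  135.60.118.64/29 (135.60.118.64 - 135.60.118.71) does not contain 135.60.118.3
  135.60.118.16/28 (135.60.118.16 - 135.60.118.31) does not contain 135.60.118.3
Longest matching prefix is /25 -> next hop 29.134.61.218.

29.134.61.218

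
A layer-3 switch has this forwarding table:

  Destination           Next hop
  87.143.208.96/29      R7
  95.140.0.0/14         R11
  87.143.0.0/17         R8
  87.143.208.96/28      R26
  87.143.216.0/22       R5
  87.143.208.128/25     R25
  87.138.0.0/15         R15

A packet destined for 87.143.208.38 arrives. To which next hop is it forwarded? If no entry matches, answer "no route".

no route

No entry's prefix contains 87.143.208.38; there is no default route.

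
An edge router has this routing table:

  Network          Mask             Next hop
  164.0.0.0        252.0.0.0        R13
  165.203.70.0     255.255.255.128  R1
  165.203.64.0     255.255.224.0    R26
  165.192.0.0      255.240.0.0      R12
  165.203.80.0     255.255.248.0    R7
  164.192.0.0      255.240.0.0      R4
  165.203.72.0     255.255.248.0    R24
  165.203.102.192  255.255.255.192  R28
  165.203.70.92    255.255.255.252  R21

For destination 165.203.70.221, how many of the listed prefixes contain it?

Prefixes containing 165.203.70.221:
  164.0.0.0/6 (164.0.0.0 - 167.255.255.255)
  165.192.0.0/12 (165.192.0.0 - 165.207.255.255)
  165.203.64.0/19 (165.203.64.0 - 165.203.95.255)
Total matching entries: 3.

3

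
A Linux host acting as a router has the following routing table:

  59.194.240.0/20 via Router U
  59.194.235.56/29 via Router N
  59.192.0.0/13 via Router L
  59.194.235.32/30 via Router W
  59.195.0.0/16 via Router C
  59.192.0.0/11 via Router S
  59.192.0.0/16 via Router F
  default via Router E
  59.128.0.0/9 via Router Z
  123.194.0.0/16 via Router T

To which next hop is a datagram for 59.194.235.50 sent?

Routes whose prefix contains 59.194.235.50:
  0.0.0.0/0 (default, matches everything) -> Router E
  59.128.0.0/9 (59.128.0.0 - 59.255.255.255) -> Router Z
  59.192.0.0/11 (59.192.0.0 - 59.223.255.255) -> Router S
  59.192.0.0/13 (59.192.0.0 - 59.199.255.255) -> Router L
More-specific entries that do NOT match:
  59.194.235.32/30 (59.194.235.32 - 59.194.235.35) does not contain 59.194.235.50
  59.194.235.56/29 (59.194.235.56 - 59.194.235.63) does not contain 59.194.235.50
  59.194.240.0/20 (59.194.240.0 - 59.194.255.255) does not contain 59.194.235.50
  59.195.0.0/16 (59.195.0.0 - 59.195.255.255) does not contain 59.194.235.50
  59.192.0.0/16 (59.192.0.0 - 59.192.255.255) does not contain 59.194.235.50
  123.194.0.0/16 (123.194.0.0 - 123.194.255.255) does not contain 59.194.235.50
Longest matching prefix is /13 -> next hop Router L.

Router L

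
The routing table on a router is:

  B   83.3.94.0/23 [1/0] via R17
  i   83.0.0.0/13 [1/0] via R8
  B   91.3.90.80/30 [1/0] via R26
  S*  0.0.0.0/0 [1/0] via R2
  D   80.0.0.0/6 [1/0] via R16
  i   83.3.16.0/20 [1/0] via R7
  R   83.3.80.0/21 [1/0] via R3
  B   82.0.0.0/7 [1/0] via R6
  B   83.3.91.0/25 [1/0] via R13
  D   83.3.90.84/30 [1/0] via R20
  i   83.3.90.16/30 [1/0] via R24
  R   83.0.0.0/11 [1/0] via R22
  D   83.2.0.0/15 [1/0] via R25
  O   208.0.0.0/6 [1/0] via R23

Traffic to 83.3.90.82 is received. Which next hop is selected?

R25

Routes whose prefix contains 83.3.90.82:
  0.0.0.0/0 (default, matches everything) -> R2
  80.0.0.0/6 (80.0.0.0 - 83.255.255.255) -> R16
  82.0.0.0/7 (82.0.0.0 - 83.255.255.255) -> R6
  83.0.0.0/11 (83.0.0.0 - 83.31.255.255) -> R22
  83.0.0.0/13 (83.0.0.0 - 83.7.255.255) -> R8
  83.2.0.0/15 (83.2.0.0 - 83.3.255.255) -> R25
More-specific entries that do NOT match:
  91.3.90.80/30 (91.3.90.80 - 91.3.90.83) does not contain 83.3.90.82
  83.3.90.84/30 (83.3.90.84 - 83.3.90.87) does not contain 83.3.90.82
  83.3.90.16/30 (83.3.90.16 - 83.3.90.19) does not contain 83.3.90.82
  83.3.91.0/25 (83.3.91.0 - 83.3.91.127) does not contain 83.3.90.82
  83.3.94.0/23 (83.3.94.0 - 83.3.95.255) does not contain 83.3.90.82
  83.3.80.0/21 (83.3.80.0 - 83.3.87.255) does not contain 83.3.90.82
  83.3.16.0/20 (83.3.16.0 - 83.3.31.255) does not contain 83.3.90.82
Longest matching prefix is /15 -> next hop R25.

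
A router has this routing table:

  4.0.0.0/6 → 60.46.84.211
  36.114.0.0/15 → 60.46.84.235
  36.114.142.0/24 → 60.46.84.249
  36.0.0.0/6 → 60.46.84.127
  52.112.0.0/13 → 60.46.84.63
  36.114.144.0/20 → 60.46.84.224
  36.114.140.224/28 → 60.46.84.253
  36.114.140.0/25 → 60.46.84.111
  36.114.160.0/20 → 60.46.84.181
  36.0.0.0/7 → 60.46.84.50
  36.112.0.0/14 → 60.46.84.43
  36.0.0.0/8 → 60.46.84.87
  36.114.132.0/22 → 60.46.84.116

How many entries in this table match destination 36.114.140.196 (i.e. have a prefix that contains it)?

5

Prefixes containing 36.114.140.196:
  36.0.0.0/6 (36.0.0.0 - 39.255.255.255)
  36.0.0.0/7 (36.0.0.0 - 37.255.255.255)
  36.0.0.0/8 (36.0.0.0 - 36.255.255.255)
  36.112.0.0/14 (36.112.0.0 - 36.115.255.255)
  36.114.0.0/15 (36.114.0.0 - 36.115.255.255)
Total matching entries: 5.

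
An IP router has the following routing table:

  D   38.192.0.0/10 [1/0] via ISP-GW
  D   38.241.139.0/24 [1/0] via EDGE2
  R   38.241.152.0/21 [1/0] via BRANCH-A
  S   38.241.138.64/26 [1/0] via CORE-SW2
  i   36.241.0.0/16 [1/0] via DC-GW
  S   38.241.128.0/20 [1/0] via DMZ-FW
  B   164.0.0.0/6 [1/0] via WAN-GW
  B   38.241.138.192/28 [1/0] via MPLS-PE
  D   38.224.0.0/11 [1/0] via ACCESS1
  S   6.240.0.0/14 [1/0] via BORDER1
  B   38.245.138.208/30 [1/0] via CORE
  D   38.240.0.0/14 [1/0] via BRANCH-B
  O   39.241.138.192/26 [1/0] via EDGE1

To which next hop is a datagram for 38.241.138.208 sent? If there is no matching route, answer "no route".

DMZ-FW

Routes whose prefix contains 38.241.138.208:
  38.192.0.0/10 (38.192.0.0 - 38.255.255.255) -> ISP-GW
  38.224.0.0/11 (38.224.0.0 - 38.255.255.255) -> ACCESS1
  38.240.0.0/14 (38.240.0.0 - 38.243.255.255) -> BRANCH-B
  38.241.128.0/20 (38.241.128.0 - 38.241.143.255) -> DMZ-FW
More-specific entries that do NOT match:
  38.245.138.208/30 (38.245.138.208 - 38.245.138.211) does not contain 38.241.138.208
  38.241.138.192/28 (38.241.138.192 - 38.241.138.207) does not contain 38.241.138.208
  38.241.138.64/26 (38.241.138.64 - 38.241.138.127) does not contain 38.241.138.208
  39.241.138.192/26 (39.241.138.192 - 39.241.138.255) does not contain 38.241.138.208
  38.241.139.0/24 (38.241.139.0 - 38.241.139.255) does not contain 38.241.138.208
  38.241.152.0/21 (38.241.152.0 - 38.241.159.255) does not contain 38.241.138.208
Longest matching prefix is /20 -> next hop DMZ-FW.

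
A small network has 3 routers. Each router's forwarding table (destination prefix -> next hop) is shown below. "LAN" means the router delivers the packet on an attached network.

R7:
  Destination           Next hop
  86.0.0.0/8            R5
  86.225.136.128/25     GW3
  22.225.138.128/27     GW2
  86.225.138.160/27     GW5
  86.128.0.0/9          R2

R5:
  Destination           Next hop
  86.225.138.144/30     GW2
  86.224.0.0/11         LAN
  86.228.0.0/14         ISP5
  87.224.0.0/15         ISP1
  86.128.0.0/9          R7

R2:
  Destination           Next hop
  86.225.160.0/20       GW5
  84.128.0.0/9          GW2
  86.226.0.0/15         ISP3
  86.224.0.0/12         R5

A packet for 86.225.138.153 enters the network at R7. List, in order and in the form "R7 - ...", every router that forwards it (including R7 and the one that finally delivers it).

R7 - R2 - R5

At R7: longest match for 86.225.138.153 is 86.128.0.0/9 -> R2
At R2: longest match for 86.225.138.153 is 86.224.0.0/12 -> R5
At R5: longest match for 86.225.138.153 is 86.224.0.0/11 -> LAN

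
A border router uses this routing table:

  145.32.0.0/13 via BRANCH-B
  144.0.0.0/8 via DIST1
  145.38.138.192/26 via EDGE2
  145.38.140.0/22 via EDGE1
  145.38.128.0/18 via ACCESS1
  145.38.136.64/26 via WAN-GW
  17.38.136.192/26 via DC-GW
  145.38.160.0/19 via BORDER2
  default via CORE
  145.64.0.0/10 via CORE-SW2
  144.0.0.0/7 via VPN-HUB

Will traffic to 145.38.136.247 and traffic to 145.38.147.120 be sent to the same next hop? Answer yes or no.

145.38.136.247: longest match 145.38.128.0/18 -> ACCESS1
145.38.147.120: longest match 145.38.128.0/18 -> ACCESS1

yes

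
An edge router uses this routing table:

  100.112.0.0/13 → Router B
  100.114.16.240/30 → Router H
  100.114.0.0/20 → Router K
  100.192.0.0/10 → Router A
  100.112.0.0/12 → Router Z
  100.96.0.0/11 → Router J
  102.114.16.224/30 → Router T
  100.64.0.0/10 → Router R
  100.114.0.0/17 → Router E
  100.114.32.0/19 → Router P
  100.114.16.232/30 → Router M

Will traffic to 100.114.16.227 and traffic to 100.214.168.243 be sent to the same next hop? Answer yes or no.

no

100.114.16.227: longest match 100.114.0.0/17 -> Router E
100.214.168.243: longest match 100.192.0.0/10 -> Router A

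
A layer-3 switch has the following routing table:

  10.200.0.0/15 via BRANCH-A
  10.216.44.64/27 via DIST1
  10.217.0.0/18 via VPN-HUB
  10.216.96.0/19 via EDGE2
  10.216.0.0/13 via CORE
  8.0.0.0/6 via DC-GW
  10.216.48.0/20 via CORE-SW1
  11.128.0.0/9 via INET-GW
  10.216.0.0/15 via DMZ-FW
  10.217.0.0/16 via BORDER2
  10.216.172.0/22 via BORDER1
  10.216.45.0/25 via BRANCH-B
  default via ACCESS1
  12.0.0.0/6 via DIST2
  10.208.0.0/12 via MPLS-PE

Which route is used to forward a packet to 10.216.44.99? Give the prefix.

10.216.0.0/15

Entries matching 10.216.44.99:
  0.0.0.0/0 (default, matches everything)
  8.0.0.0/6 (8.0.0.0 - 11.255.255.255)
  10.208.0.0/12 (10.208.0.0 - 10.223.255.255)
  10.216.0.0/13 (10.216.0.0 - 10.223.255.255)
  10.216.0.0/15 (10.216.0.0 - 10.217.255.255)
Most specific is 10.216.0.0/15.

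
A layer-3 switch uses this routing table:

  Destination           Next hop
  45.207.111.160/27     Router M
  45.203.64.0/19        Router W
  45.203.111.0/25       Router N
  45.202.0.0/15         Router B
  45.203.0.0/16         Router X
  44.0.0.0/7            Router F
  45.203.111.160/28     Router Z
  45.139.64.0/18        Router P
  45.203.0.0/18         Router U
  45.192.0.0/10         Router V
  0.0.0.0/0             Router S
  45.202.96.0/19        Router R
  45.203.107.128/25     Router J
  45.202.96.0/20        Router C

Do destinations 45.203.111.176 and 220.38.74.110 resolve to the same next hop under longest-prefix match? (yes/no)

no

45.203.111.176: longest match 45.203.0.0/16 -> Router X
220.38.74.110: longest match 0.0.0.0/0 -> Router S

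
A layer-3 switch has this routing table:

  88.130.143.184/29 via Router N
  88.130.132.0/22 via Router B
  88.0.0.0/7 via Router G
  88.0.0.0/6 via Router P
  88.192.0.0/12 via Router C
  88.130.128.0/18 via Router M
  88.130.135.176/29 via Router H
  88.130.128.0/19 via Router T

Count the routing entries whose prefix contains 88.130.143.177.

Prefixes containing 88.130.143.177:
  88.0.0.0/6 (88.0.0.0 - 91.255.255.255)
  88.0.0.0/7 (88.0.0.0 - 89.255.255.255)
  88.130.128.0/18 (88.130.128.0 - 88.130.191.255)
  88.130.128.0/19 (88.130.128.0 - 88.130.159.255)
Total matching entries: 4.

4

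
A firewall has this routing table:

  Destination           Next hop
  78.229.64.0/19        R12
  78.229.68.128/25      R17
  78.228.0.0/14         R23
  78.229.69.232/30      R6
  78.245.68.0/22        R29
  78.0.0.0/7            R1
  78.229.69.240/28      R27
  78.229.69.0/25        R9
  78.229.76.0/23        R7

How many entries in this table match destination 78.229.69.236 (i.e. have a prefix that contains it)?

Prefixes containing 78.229.69.236:
  78.0.0.0/7 (78.0.0.0 - 79.255.255.255)
  78.228.0.0/14 (78.228.0.0 - 78.231.255.255)
  78.229.64.0/19 (78.229.64.0 - 78.229.95.255)
Total matching entries: 3.

3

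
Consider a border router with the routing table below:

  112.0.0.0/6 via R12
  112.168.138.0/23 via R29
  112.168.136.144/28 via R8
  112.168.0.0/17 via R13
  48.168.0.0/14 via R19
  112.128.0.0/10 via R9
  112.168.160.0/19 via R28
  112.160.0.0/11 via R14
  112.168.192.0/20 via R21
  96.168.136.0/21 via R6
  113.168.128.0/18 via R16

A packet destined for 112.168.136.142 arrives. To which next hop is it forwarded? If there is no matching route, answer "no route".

R14

Routes whose prefix contains 112.168.136.142:
  112.0.0.0/6 (112.0.0.0 - 115.255.255.255) -> R12
  112.128.0.0/10 (112.128.0.0 - 112.191.255.255) -> R9
  112.160.0.0/11 (112.160.0.0 - 112.191.255.255) -> R14
More-specific entries that do NOT match:
  112.168.136.144/28 (112.168.136.144 - 112.168.136.159) does not contain 112.168.136.142
  112.168.138.0/23 (112.168.138.0 - 112.168.139.255) does not contain 112.168.136.142
  96.168.136.0/21 (96.168.136.0 - 96.168.143.255) does not contain 112.168.136.142
  112.168.192.0/20 (112.168.192.0 - 112.168.207.255) does not contain 112.168.136.142
  112.168.160.0/19 (112.168.160.0 - 112.168.191.255) does not contain 112.168.136.142
  113.168.128.0/18 (113.168.128.0 - 113.168.191.255) does not contain 112.168.136.142
  112.168.0.0/17 (112.168.0.0 - 112.168.127.255) does not contain 112.168.136.142
  48.168.0.0/14 (48.168.0.0 - 48.171.255.255) does not contain 112.168.136.142
Longest matching prefix is /11 -> next hop R14.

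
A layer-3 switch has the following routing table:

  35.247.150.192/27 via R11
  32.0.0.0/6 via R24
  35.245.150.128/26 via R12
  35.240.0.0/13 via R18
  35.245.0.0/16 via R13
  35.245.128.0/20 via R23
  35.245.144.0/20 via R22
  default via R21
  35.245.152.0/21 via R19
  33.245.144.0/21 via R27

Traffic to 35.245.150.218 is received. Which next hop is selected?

R22

Routes whose prefix contains 35.245.150.218:
  0.0.0.0/0 (default, matches everything) -> R21
  32.0.0.0/6 (32.0.0.0 - 35.255.255.255) -> R24
  35.240.0.0/13 (35.240.0.0 - 35.247.255.255) -> R18
  35.245.0.0/16 (35.245.0.0 - 35.245.255.255) -> R13
  35.245.144.0/20 (35.245.144.0 - 35.245.159.255) -> R22
More-specific entries that do NOT match:
  35.247.150.192/27 (35.247.150.192 - 35.247.150.223) does not contain 35.245.150.218
  35.245.150.128/26 (35.245.150.128 - 35.245.150.191) does not contain 35.245.150.218
  35.245.152.0/21 (35.245.152.0 - 35.245.159.255) does not contain 35.245.150.218
  33.245.144.0/21 (33.245.144.0 - 33.245.151.255) does not contain 35.245.150.218
Longest matching prefix is /20 -> next hop R22.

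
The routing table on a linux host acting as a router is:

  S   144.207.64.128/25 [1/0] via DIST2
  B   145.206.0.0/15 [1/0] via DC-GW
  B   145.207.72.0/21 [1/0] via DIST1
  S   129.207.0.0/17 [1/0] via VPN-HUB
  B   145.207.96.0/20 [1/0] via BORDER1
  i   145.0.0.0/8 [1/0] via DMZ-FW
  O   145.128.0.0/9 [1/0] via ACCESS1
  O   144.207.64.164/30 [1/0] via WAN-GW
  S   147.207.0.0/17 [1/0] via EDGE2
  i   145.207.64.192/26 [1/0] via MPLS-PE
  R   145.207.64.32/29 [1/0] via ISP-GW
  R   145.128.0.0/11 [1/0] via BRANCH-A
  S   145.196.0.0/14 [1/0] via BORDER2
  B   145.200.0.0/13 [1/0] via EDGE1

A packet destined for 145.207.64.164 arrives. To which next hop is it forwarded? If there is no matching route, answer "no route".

Routes whose prefix contains 145.207.64.164:
  145.0.0.0/8 (145.0.0.0 - 145.255.255.255) -> DMZ-FW
  145.128.0.0/9 (145.128.0.0 - 145.255.255.255) -> ACCESS1
  145.200.0.0/13 (145.200.0.0 - 145.207.255.255) -> EDGE1
  145.206.0.0/15 (145.206.0.0 - 145.207.255.255) -> DC-GW
More-specific entries that do NOT match:
  144.207.64.164/30 (144.207.64.164 - 144.207.64.167) does not contain 145.207.64.164
  145.207.64.32/29 (145.207.64.32 - 145.207.64.39) does not contain 145.207.64.164
  145.207.64.192/26 (145.207.64.192 - 145.207.64.255) does not contain 145.207.64.164
  144.207.64.128/25 (144.207.64.128 - 144.207.64.255) does not contain 145.207.64.164
  145.207.72.0/21 (145.207.72.0 - 145.207.79.255) does not contain 145.207.64.164
  145.207.96.0/20 (145.207.96.0 - 145.207.111.255) does not contain 145.207.64.164
  129.207.0.0/17 (129.207.0.0 - 129.207.127.255) does not contain 145.207.64.164
  147.207.0.0/17 (147.207.0.0 - 147.207.127.255) does not contain 145.207.64.164
Longest matching prefix is /15 -> next hop DC-GW.

DC-GW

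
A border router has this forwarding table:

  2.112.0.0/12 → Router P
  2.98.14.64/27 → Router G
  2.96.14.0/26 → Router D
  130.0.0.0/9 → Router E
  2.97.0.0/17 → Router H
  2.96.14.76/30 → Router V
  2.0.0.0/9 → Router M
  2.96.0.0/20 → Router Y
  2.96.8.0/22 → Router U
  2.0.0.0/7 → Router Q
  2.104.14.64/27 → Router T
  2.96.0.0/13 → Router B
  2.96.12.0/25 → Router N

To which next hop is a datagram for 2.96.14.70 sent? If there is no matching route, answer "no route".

Router Y

Routes whose prefix contains 2.96.14.70:
  2.0.0.0/7 (2.0.0.0 - 3.255.255.255) -> Router Q
  2.0.0.0/9 (2.0.0.0 - 2.127.255.255) -> Router M
  2.96.0.0/13 (2.96.0.0 - 2.103.255.255) -> Router B
  2.96.0.0/20 (2.96.0.0 - 2.96.15.255) -> Router Y
More-specific entries that do NOT match:
  2.96.14.76/30 (2.96.14.76 - 2.96.14.79) does not contain 2.96.14.70
  2.98.14.64/27 (2.98.14.64 - 2.98.14.95) does not contain 2.96.14.70
  2.104.14.64/27 (2.104.14.64 - 2.104.14.95) does not contain 2.96.14.70
  2.96.14.0/26 (2.96.14.0 - 2.96.14.63) does not contain 2.96.14.70
  2.96.12.0/25 (2.96.12.0 - 2.96.12.127) does not contain 2.96.14.70
  2.96.8.0/22 (2.96.8.0 - 2.96.11.255) does not contain 2.96.14.70
Longest matching prefix is /20 -> next hop Router Y.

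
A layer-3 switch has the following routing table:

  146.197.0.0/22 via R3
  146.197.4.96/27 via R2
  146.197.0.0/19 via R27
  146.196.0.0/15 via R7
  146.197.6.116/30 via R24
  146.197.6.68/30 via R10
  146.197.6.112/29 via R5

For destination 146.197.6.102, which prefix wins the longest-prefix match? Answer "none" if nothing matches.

Entries matching 146.197.6.102:
  146.196.0.0/15 (146.196.0.0 - 146.197.255.255)
  146.197.0.0/19 (146.197.0.0 - 146.197.31.255)
Most specific is 146.197.0.0/19.

146.197.0.0/19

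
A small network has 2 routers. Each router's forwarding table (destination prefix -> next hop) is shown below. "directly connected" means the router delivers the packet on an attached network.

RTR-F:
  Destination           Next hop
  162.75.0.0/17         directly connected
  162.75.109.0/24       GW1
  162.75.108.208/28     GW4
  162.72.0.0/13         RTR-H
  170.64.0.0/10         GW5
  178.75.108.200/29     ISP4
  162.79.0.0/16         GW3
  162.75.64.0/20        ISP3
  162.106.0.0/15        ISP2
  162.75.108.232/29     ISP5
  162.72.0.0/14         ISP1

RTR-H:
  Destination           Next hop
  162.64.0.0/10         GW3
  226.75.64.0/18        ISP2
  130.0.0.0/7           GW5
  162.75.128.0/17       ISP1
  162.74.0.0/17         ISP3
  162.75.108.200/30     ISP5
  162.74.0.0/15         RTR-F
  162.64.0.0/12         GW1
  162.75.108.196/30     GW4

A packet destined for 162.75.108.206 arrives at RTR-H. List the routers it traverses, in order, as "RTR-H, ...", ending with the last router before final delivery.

RTR-H, RTR-F

At RTR-H: longest match for 162.75.108.206 is 162.74.0.0/15 -> RTR-F
At RTR-F: longest match for 162.75.108.206 is 162.75.0.0/17 -> directly connected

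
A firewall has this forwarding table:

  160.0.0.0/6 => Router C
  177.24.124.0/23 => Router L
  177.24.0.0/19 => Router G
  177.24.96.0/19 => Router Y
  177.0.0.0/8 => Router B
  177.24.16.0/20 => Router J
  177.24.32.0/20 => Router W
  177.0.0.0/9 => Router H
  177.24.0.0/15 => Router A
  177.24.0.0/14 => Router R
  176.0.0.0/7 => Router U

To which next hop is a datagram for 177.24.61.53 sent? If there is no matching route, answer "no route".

Router A

Routes whose prefix contains 177.24.61.53:
  176.0.0.0/7 (176.0.0.0 - 177.255.255.255) -> Router U
  177.0.0.0/8 (177.0.0.0 - 177.255.255.255) -> Router B
  177.0.0.0/9 (177.0.0.0 - 177.127.255.255) -> Router H
  177.24.0.0/14 (177.24.0.0 - 177.27.255.255) -> Router R
  177.24.0.0/15 (177.24.0.0 - 177.25.255.255) -> Router A
More-specific entries that do NOT match:
  177.24.124.0/23 (177.24.124.0 - 177.24.125.255) does not contain 177.24.61.53
  177.24.16.0/20 (177.24.16.0 - 177.24.31.255) does not contain 177.24.61.53
  177.24.32.0/20 (177.24.32.0 - 177.24.47.255) does not contain 177.24.61.53
  177.24.0.0/19 (177.24.0.0 - 177.24.31.255) does not contain 177.24.61.53
  177.24.96.0/19 (177.24.96.0 - 177.24.127.255) does not contain 177.24.61.53
Longest matching prefix is /15 -> next hop Router A.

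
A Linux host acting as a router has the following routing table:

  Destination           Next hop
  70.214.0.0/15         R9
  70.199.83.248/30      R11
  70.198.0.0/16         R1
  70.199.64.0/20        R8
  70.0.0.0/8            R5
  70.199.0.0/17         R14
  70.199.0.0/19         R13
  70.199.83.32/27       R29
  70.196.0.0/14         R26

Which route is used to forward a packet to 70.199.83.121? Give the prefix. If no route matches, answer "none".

70.199.0.0/17

Entries matching 70.199.83.121:
  70.0.0.0/8 (70.0.0.0 - 70.255.255.255)
  70.196.0.0/14 (70.196.0.0 - 70.199.255.255)
  70.199.0.0/17 (70.199.0.0 - 70.199.127.255)
Most specific is 70.199.0.0/17.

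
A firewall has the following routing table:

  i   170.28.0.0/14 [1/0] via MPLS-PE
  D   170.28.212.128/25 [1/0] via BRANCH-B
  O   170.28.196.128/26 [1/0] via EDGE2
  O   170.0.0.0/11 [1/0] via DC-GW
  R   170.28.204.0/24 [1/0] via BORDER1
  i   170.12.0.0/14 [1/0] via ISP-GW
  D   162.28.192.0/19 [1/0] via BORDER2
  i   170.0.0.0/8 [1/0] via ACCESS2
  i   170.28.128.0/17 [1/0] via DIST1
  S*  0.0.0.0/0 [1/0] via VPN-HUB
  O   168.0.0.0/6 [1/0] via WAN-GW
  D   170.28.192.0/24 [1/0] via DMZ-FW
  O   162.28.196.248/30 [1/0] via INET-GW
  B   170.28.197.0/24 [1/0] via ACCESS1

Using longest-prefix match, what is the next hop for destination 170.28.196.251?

Routes whose prefix contains 170.28.196.251:
  0.0.0.0/0 (default, matches everything) -> VPN-HUB
  168.0.0.0/6 (168.0.0.0 - 171.255.255.255) -> WAN-GW
  170.0.0.0/8 (170.0.0.0 - 170.255.255.255) -> ACCESS2
  170.0.0.0/11 (170.0.0.0 - 170.31.255.255) -> DC-GW
  170.28.0.0/14 (170.28.0.0 - 170.31.255.255) -> MPLS-PE
  170.28.128.0/17 (170.28.128.0 - 170.28.255.255) -> DIST1
More-specific entries that do NOT match:
  162.28.196.248/30 (162.28.196.248 - 162.28.196.251) does not contain 170.28.196.251
  170.28.196.128/26 (170.28.196.128 - 170.28.196.191) does not contain 170.28.196.251
  170.28.212.128/25 (170.28.212.128 - 170.28.212.255) does not contain 170.28.196.251
  170.28.204.0/24 (170.28.204.0 - 170.28.204.255) does not contain 170.28.196.251
  170.28.192.0/24 (170.28.192.0 - 170.28.192.255) does not contain 170.28.196.251
  170.28.197.0/24 (170.28.197.0 - 170.28.197.255) does not contain 170.28.196.251
  162.28.192.0/19 (162.28.192.0 - 162.28.223.255) does not contain 170.28.196.251
Longest matching prefix is /17 -> next hop DIST1.

DIST1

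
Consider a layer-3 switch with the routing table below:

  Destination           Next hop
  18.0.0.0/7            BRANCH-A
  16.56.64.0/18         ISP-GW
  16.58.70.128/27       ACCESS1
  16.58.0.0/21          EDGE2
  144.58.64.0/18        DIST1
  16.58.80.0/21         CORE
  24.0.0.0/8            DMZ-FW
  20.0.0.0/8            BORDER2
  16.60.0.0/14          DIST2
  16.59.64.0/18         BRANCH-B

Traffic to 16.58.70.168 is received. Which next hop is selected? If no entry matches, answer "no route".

no route

No entry's prefix contains 16.58.70.168; there is no default route.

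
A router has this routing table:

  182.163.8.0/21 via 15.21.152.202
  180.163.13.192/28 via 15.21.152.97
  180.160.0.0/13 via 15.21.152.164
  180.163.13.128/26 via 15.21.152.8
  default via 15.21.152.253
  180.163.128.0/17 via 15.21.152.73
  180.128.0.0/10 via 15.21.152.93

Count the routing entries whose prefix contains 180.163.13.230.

Prefixes containing 180.163.13.230:
  0.0.0.0/0 (default, matches everything)
  180.128.0.0/10 (180.128.0.0 - 180.191.255.255)
  180.160.0.0/13 (180.160.0.0 - 180.167.255.255)
Total matching entries: 3.

3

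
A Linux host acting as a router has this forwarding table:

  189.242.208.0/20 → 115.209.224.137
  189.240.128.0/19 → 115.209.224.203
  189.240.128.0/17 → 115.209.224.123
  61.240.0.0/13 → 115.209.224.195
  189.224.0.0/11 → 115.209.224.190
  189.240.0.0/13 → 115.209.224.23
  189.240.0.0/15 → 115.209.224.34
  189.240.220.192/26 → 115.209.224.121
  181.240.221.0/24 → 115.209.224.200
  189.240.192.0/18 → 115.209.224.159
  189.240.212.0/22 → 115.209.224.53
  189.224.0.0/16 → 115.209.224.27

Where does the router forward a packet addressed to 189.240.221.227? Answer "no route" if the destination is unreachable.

115.209.224.159

Routes whose prefix contains 189.240.221.227:
  189.224.0.0/11 (189.224.0.0 - 189.255.255.255) -> 115.209.224.190
  189.240.0.0/13 (189.240.0.0 - 189.247.255.255) -> 115.209.224.23
  189.240.0.0/15 (189.240.0.0 - 189.241.255.255) -> 115.209.224.34
  189.240.128.0/17 (189.240.128.0 - 189.240.255.255) -> 115.209.224.123
  189.240.192.0/18 (189.240.192.0 - 189.240.255.255) -> 115.209.224.159
More-specific entries that do NOT match:
  189.240.220.192/26 (189.240.220.192 - 189.240.220.255) does not contain 189.240.221.227
  181.240.221.0/24 (181.240.221.0 - 181.240.221.255) does not contain 189.240.221.227
  189.240.212.0/22 (189.240.212.0 - 189.240.215.255) does not contain 189.240.221.227
  189.242.208.0/20 (189.242.208.0 - 189.242.223.255) does not contain 189.240.221.227
  189.240.128.0/19 (189.240.128.0 - 189.240.159.255) does not contain 189.240.221.227
Longest matching prefix is /18 -> next hop 115.209.224.159.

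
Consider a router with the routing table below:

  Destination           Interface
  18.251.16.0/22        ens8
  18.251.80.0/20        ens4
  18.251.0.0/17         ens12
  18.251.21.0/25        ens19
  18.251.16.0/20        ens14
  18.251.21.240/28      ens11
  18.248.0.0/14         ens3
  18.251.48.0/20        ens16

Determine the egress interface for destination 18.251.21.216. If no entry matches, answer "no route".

Routes whose prefix contains 18.251.21.216:
  18.248.0.0/14 (18.248.0.0 - 18.251.255.255) -> ens3
  18.251.0.0/17 (18.251.0.0 - 18.251.127.255) -> ens12
  18.251.16.0/20 (18.251.16.0 - 18.251.31.255) -> ens14
More-specific entries that do NOT match:
  18.251.21.240/28 (18.251.21.240 - 18.251.21.255) does not contain 18.251.21.216
  18.251.21.0/25 (18.251.21.0 - 18.251.21.127) does not contain 18.251.21.216
  18.251.16.0/22 (18.251.16.0 - 18.251.19.255) does not contain 18.251.21.216
Longest matching prefix is /20 -> interface ens14.

ens14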